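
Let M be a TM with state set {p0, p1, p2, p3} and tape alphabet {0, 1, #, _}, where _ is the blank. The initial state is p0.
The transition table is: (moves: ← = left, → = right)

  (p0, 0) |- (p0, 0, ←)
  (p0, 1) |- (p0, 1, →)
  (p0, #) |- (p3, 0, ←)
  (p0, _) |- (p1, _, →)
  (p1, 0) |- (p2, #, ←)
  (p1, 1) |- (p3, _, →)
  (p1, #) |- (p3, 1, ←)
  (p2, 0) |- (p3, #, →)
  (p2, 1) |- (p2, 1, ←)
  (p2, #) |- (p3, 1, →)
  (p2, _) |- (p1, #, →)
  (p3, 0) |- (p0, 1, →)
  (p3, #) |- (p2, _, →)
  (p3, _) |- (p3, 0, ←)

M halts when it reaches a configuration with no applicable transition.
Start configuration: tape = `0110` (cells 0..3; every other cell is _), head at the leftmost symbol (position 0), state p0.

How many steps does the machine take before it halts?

state=p0 head=0 tape=_[0]110   (p0,0)→(p0,0,←)
state=p0 head=-1 tape=[_]0110   (p0,_)→(p1,_,→)
state=p1 head=0 tape=_[0]110   (p1,0)→(p2,#,←)
state=p2 head=-1 tape=[_]#110   (p2,_)→(p1,#,→)
state=p1 head=0 tape=#[#]110   (p1,#)→(p3,1,←)
state=p3 head=-1 tape=[#]1110   (p3,#)→(p2,_,→)
state=p2 head=0 tape=_[1]110   (p2,1)→(p2,1,←)
state=p2 head=-1 tape=[_]1110   (p2,_)→(p1,#,→)
state=p1 head=0 tape=#[1]110   (p1,1)→(p3,_,→)
state=p3 head=1 tape=#_[1]10
M halts after 9 transitions.

9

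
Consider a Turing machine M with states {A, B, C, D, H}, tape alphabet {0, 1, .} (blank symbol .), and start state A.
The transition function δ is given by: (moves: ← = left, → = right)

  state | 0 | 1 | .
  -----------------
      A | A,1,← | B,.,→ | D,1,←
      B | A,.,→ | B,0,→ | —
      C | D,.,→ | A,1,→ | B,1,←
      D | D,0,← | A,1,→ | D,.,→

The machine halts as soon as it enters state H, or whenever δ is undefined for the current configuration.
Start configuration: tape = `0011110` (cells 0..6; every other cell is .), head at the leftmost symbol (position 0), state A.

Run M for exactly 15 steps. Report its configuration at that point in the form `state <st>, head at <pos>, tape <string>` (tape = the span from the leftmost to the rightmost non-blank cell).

state D, head at 7, tape 1...000.11

state=A head=0 tape=..[0]011110..   (A,0)→(A,1,←)
state=A head=-1 tape=.[.]1011110..   (A,.)→(D,1,←)
state=D head=-2 tape=[.]11011110..   (D,.)→(D,.,→)
state=D head=-1 tape=.[1]1011110..   (D,1)→(A,1,→)
state=A head=0 tape=.1[1]011110..   (A,1)→(B,.,→)
state=B head=1 tape=.1.[0]11110..   (B,0)→(A,.,→)
state=A head=2 tape=.1..[1]1110..   (A,1)→(B,.,→)
state=B head=3 tape=.1...[1]110..   (B,1)→(B,0,→)
state=B head=4 tape=.1...0[1]10..   (B,1)→(B,0,→)
state=B head=5 tape=.1...00[1]0..   (B,1)→(B,0,→)
state=B head=6 tape=.1...000[0]..   (B,0)→(A,.,→)
state=A head=7 tape=.1...000.[.].   (A,.)→(D,1,←)
state=D head=6 tape=.1...000[.]1.   (D,.)→(D,.,→)
state=D head=7 tape=.1...000.[1].   (D,1)→(A,1,→)
state=A head=8 tape=.1...000.1[.]   (A,.)→(D,1,←)
state=D head=7 tape=.1...000.[1]1
After 15 steps: state D, head at 7, tape 1...000.11.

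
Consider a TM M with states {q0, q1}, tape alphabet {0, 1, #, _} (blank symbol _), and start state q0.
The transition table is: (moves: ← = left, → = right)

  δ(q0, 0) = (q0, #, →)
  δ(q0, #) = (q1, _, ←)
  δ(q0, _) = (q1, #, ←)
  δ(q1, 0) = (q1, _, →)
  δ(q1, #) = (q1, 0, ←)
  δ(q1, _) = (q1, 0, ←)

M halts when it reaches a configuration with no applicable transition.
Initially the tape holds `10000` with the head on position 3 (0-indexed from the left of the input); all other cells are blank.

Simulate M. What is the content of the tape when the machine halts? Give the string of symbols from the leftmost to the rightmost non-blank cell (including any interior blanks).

q0 | 100[0]0__   read 0 → write #, move →, go to q0
q0 | 100#[0]__   read 0 → write #, move →, go to q0
q0 | 100##[_]_   read _ → write #, move ←, go to q1
q1 | 100#[#]#_   read # → write 0, move ←, go to q1
q1 | 100[#]0#_   read # → write 0, move ←, go to q1
q1 | 10[0]00#_   read 0 → write _, move →, go to q1
q1 | 10_[0]0#_   read 0 → write _, move →, go to q1
q1 | 10__[0]#_   read 0 → write _, move →, go to q1
q1 | 10___[#]_   read # → write 0, move ←, go to q1
q1 | 10__[_]0_   read _ → write 0, move ←, go to q1
q1 | 10_[_]00_   read _ → write 0, move ←, go to q1
q1 | 10[_]000_   read _ → write 0, move ←, go to q1
q1 | 1[0]0000_   read 0 → write _, move →, go to q1
q1 | 1_[0]000_   read 0 → write _, move →, go to q1
q1 | 1__[0]00_   read 0 → write _, move →, go to q1
q1 | 1___[0]0_   read 0 → write _, move →, go to q1
q1 | 1____[0]_   read 0 → write _, move →, go to q1
q1 | 1_____[_]   read _ → write 0, move ←, go to q1
q1 | 1____[_]0   read _ → write 0, move ←, go to q1
q1 | 1___[_]00   read _ → write 0, move ←, go to q1
q1 | 1__[_]000   read _ → write 0, move ←, go to q1
q1 | 1_[_]0000   read _ → write 0, move ←, go to q1
q1 | 1[_]00000   read _ → write 0, move ←, go to q1
q1 | [1]000000
The non-blank tape span at halt is 1000000.

1000000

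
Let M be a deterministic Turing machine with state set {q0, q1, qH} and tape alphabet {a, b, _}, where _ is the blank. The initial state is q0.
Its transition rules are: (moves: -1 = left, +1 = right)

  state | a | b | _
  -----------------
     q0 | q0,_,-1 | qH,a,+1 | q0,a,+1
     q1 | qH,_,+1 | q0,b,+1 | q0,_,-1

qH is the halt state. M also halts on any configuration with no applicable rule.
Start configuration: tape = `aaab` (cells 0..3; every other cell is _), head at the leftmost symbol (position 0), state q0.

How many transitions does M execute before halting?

22

state=q0 head=0 tape=___[a]aab_   (q0,a)→(q0,_,-1)
state=q0 head=-1 tape=__[_]_aab_   (q0,_)→(q0,a,+1)
state=q0 head=0 tape=__a[_]aab_   (q0,_)→(q0,a,+1)
state=q0 head=1 tape=__aa[a]ab_   (q0,a)→(q0,_,-1)
state=q0 head=0 tape=__a[a]_ab_   (q0,a)→(q0,_,-1)
state=q0 head=-1 tape=__[a]__ab_   (q0,a)→(q0,_,-1)
state=q0 head=-2 tape=_[_]___ab_   (q0,_)→(q0,a,+1)
state=q0 head=-1 tape=_a[_]__ab_   (q0,_)→(q0,a,+1)
state=q0 head=0 tape=_aa[_]_ab_   (q0,_)→(q0,a,+1)
state=q0 head=1 tape=_aaa[_]ab_   (q0,_)→(q0,a,+1)
state=q0 head=2 tape=_aaaa[a]b_   (q0,a)→(q0,_,-1)
state=q0 head=1 tape=_aaa[a]_b_   (q0,a)→(q0,_,-1)
state=q0 head=0 tape=_aa[a]__b_   (q0,a)→(q0,_,-1)
state=q0 head=-1 tape=_a[a]___b_   (q0,a)→(q0,_,-1)
state=q0 head=-2 tape=_[a]____b_   (q0,a)→(q0,_,-1)
state=q0 head=-3 tape=[_]_____b_   (q0,_)→(q0,a,+1)
state=q0 head=-2 tape=a[_]____b_   (q0,_)→(q0,a,+1)
state=q0 head=-1 tape=aa[_]___b_   (q0,_)→(q0,a,+1)
state=q0 head=0 tape=aaa[_]__b_   (q0,_)→(q0,a,+1)
state=q0 head=1 tape=aaaa[_]_b_   (q0,_)→(q0,a,+1)
state=q0 head=2 tape=aaaaa[_]b_   (q0,_)→(q0,a,+1)
state=q0 head=3 tape=aaaaaa[b]_   (q0,b)→(qH,a,+1)
state=qH head=4 tape=aaaaaaa[_]
M halts after 22 transitions.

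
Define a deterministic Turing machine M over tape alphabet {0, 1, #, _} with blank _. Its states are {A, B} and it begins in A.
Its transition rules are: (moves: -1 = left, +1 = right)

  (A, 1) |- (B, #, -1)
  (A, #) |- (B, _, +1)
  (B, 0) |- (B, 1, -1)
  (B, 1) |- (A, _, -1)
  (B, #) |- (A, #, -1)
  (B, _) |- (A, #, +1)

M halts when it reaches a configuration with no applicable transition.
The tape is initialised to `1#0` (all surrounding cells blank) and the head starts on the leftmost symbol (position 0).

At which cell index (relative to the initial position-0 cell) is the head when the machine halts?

A | _[1]#0   read 1 → write #, move -1, go to B
B | [_]##0   read _ → write #, move +1, go to A
A | #[#]#0   read # → write _, move +1, go to B
B | #_[#]0   read # → write #, move -1, go to A
A | #[_]#0
At halt the head is at cell 0.

0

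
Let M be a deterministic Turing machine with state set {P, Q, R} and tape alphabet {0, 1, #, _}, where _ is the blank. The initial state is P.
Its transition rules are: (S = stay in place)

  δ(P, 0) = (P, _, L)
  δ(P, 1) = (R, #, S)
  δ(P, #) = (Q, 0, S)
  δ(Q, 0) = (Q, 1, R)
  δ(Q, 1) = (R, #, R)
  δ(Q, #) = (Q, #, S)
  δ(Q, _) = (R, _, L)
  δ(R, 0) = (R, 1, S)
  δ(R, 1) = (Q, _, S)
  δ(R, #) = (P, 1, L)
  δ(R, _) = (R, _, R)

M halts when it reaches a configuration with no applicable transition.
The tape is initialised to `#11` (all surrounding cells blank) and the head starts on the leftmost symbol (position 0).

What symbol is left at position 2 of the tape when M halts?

state=P head=0 tape=_[#]11   (P,#)→(Q,0,S)
state=Q head=0 tape=_[0]11   (Q,0)→(Q,1,R)
state=Q head=1 tape=_1[1]1   (Q,1)→(R,#,R)
state=R head=2 tape=_1#[1]   (R,1)→(Q,_,S)
state=Q head=2 tape=_1#[_]   (Q,_)→(R,_,L)
state=R head=1 tape=_1[#]_   (R,#)→(P,1,L)
state=P head=0 tape=_[1]1_   (P,1)→(R,#,S)
state=R head=0 tape=_[#]1_   (R,#)→(P,1,L)
state=P head=-1 tape=[_]11_
Cell 2 holds _ when M halts.

_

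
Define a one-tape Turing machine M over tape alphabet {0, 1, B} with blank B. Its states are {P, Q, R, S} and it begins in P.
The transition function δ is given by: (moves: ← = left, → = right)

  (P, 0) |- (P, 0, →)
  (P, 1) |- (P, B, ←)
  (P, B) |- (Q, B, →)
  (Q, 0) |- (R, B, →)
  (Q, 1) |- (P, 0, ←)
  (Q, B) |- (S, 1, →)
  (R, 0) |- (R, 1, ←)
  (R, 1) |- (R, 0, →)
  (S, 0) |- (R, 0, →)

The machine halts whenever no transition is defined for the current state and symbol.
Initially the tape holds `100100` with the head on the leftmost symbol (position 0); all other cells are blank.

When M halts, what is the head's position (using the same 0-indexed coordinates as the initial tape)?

-1

state=P head=0 tape=B[1]00100   (P,1)→(P,B,←)
state=P head=-1 tape=[B]B00100   (P,B)→(Q,B,→)
state=Q head=0 tape=B[B]00100   (Q,B)→(S,1,→)
state=S head=1 tape=B1[0]0100   (S,0)→(R,0,→)
state=R head=2 tape=B10[0]100   (R,0)→(R,1,←)
state=R head=1 tape=B1[0]1100   (R,0)→(R,1,←)
state=R head=0 tape=B[1]11100   (R,1)→(R,0,→)
state=R head=1 tape=B0[1]1100   (R,1)→(R,0,→)
state=R head=2 tape=B00[1]100   (R,1)→(R,0,→)
state=R head=3 tape=B000[1]00   (R,1)→(R,0,→)
state=R head=4 tape=B0000[0]0   (R,0)→(R,1,←)
state=R head=3 tape=B000[0]10   (R,0)→(R,1,←)
state=R head=2 tape=B00[0]110   (R,0)→(R,1,←)
state=R head=1 tape=B0[0]1110   (R,0)→(R,1,←)
state=R head=0 tape=B[0]11110   (R,0)→(R,1,←)
state=R head=-1 tape=[B]111110
At halt the head is at cell -1.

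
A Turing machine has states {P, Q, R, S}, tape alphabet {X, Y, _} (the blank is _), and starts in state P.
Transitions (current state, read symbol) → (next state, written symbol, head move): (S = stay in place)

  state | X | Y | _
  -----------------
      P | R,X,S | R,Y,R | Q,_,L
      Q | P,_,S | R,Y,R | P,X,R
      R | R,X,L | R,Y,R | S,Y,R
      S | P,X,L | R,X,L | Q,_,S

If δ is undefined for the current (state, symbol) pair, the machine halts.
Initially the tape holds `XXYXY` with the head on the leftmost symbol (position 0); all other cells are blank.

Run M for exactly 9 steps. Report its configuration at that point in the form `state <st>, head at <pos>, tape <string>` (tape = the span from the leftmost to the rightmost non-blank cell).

state=P head=0 tape=_[X]XYXY   (P,X)→(R,X,S)
state=R head=0 tape=_[X]XYXY   (R,X)→(R,X,L)
state=R head=-1 tape=[_]XXYXY   (R,_)→(S,Y,R)
state=S head=0 tape=Y[X]XYXY   (S,X)→(P,X,L)
state=P head=-1 tape=[Y]XXYXY   (P,Y)→(R,Y,R)
state=R head=0 tape=Y[X]XYXY   (R,X)→(R,X,L)
state=R head=-1 tape=[Y]XXYXY   (R,Y)→(R,Y,R)
state=R head=0 tape=Y[X]XYXY   (R,X)→(R,X,L)
state=R head=-1 tape=[Y]XXYXY   (R,Y)→(R,Y,R)
state=R head=0 tape=Y[X]XYXY
After 9 steps: state R, head at 0, tape YXXYXY.

state R, head at 0, tape YXXYXY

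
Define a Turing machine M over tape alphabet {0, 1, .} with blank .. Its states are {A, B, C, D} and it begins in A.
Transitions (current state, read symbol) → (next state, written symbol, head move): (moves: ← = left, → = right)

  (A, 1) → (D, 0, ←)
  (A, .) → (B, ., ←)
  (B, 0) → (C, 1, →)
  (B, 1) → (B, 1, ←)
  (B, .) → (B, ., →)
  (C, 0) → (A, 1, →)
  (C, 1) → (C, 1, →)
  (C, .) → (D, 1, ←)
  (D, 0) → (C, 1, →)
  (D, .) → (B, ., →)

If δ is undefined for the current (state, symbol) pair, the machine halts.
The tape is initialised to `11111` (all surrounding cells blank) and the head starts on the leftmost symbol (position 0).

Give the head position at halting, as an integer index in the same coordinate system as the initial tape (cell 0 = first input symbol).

4

state=A head=0 tape=.[1]1111.   (A,1)→(D,0,←)
state=D head=-1 tape=[.]01111.   (D,.)→(B,.,→)
state=B head=0 tape=.[0]1111.   (B,0)→(C,1,→)
state=C head=1 tape=.1[1]111.   (C,1)→(C,1,→)
state=C head=2 tape=.11[1]11.   (C,1)→(C,1,→)
state=C head=3 tape=.111[1]1.   (C,1)→(C,1,→)
state=C head=4 tape=.1111[1].   (C,1)→(C,1,→)
state=C head=5 tape=.11111[.]   (C,.)→(D,1,←)
state=D head=4 tape=.1111[1]1
At halt the head is at cell 4.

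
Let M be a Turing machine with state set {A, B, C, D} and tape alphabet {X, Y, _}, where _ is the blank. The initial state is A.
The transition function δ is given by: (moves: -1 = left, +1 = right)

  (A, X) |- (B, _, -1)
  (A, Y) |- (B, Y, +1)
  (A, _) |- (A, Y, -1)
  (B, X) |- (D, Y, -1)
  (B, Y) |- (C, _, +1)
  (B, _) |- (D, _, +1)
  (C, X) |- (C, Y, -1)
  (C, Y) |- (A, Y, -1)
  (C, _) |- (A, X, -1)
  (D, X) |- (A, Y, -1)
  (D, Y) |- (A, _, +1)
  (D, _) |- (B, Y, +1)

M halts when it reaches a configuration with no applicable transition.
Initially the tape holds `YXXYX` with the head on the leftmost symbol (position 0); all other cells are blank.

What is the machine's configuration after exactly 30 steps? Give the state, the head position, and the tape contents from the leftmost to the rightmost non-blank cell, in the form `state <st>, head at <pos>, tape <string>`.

state C, head at 6, tape Y_X

state=A head=0 tape=[Y]XXYX__   (A,Y)→(B,Y,+1)
state=B head=1 tape=Y[X]XYX__   (B,X)→(D,Y,-1)
state=D head=0 tape=[Y]YXYX__   (D,Y)→(A,_,+1)
state=A head=1 tape=_[Y]XYX__   (A,Y)→(B,Y,+1)
state=B head=2 tape=_Y[X]YX__   (B,X)→(D,Y,-1)
state=D head=1 tape=_[Y]YYX__   (D,Y)→(A,_,+1)
state=A head=2 tape=__[Y]YX__   (A,Y)→(B,Y,+1)
state=B head=3 tape=__Y[Y]X__   (B,Y)→(C,_,+1)
state=C head=4 tape=__Y_[X]__   (C,X)→(C,Y,-1)
state=C head=3 tape=__Y[_]Y__   (C,_)→(A,X,-1)
state=A head=2 tape=__[Y]XY__   (A,Y)→(B,Y,+1)
state=B head=3 tape=__Y[X]Y__   (B,X)→(D,Y,-1)
state=D head=2 tape=__[Y]YY__   (D,Y)→(A,_,+1)
state=A head=3 tape=___[Y]Y__   (A,Y)→(B,Y,+1)
state=B head=4 tape=___Y[Y]__   (B,Y)→(C,_,+1)
state=C head=5 tape=___Y_[_]_   (C,_)→(A,X,-1)
state=A head=4 tape=___Y[_]X_   (A,_)→(A,Y,-1)
state=A head=3 tape=___[Y]YX_   (A,Y)→(B,Y,+1)
state=B head=4 tape=___Y[Y]X_   (B,Y)→(C,_,+1)
state=C head=5 tape=___Y_[X]_   (C,X)→(C,Y,-1)
state=C head=4 tape=___Y[_]Y_   (C,_)→(A,X,-1)
state=A head=3 tape=___[Y]XY_   (A,Y)→(B,Y,+1)
state=B head=4 tape=___Y[X]Y_   (B,X)→(D,Y,-1)
state=D head=3 tape=___[Y]YY_   (D,Y)→(A,_,+1)
state=A head=4 tape=____[Y]Y_   (A,Y)→(B,Y,+1)
state=B head=5 tape=____Y[Y]_   (B,Y)→(C,_,+1)
state=C head=6 tape=____Y_[_]   (C,_)→(A,X,-1)
state=A head=5 tape=____Y[_]X   (A,_)→(A,Y,-1)
state=A head=4 tape=____[Y]YX   (A,Y)→(B,Y,+1)
state=B head=5 tape=____Y[Y]X   (B,Y)→(C,_,+1)
state=C head=6 tape=____Y_[X]
After 30 steps: state C, head at 6, tape Y_X.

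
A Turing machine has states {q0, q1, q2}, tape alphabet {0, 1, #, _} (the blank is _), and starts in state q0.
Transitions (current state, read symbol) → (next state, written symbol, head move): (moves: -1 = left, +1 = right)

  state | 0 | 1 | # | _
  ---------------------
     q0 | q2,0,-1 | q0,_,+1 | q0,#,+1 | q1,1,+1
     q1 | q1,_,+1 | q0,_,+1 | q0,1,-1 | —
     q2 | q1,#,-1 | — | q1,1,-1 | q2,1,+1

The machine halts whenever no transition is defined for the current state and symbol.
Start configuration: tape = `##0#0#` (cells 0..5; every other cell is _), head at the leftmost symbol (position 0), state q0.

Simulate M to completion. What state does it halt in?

state=q0 head=0 tape=_[#]#0#0#__   (q0,#)→(q0,#,+1)
state=q0 head=1 tape=_#[#]0#0#__   (q0,#)→(q0,#,+1)
state=q0 head=2 tape=_##[0]#0#__   (q0,0)→(q2,0,-1)
state=q2 head=1 tape=_#[#]0#0#__   (q2,#)→(q1,1,-1)
state=q1 head=0 tape=_[#]10#0#__   (q1,#)→(q0,1,-1)
state=q0 head=-1 tape=[_]110#0#__   (q0,_)→(q1,1,+1)
state=q1 head=0 tape=1[1]10#0#__   (q1,1)→(q0,_,+1)
state=q0 head=1 tape=1_[1]0#0#__   (q0,1)→(q0,_,+1)
state=q0 head=2 tape=1__[0]#0#__   (q0,0)→(q2,0,-1)
state=q2 head=1 tape=1_[_]0#0#__   (q2,_)→(q2,1,+1)
state=q2 head=2 tape=1_1[0]#0#__   (q2,0)→(q1,#,-1)
state=q1 head=1 tape=1_[1]##0#__   (q1,1)→(q0,_,+1)
state=q0 head=2 tape=1__[#]#0#__   (q0,#)→(q0,#,+1)
state=q0 head=3 tape=1__#[#]0#__   (q0,#)→(q0,#,+1)
state=q0 head=4 tape=1__##[0]#__   (q0,0)→(q2,0,-1)
state=q2 head=3 tape=1__#[#]0#__   (q2,#)→(q1,1,-1)
state=q1 head=2 tape=1__[#]10#__   (q1,#)→(q0,1,-1)
state=q0 head=1 tape=1_[_]110#__   (q0,_)→(q1,1,+1)
state=q1 head=2 tape=1_1[1]10#__   (q1,1)→(q0,_,+1)
state=q0 head=3 tape=1_1_[1]0#__   (q0,1)→(q0,_,+1)
state=q0 head=4 tape=1_1__[0]#__   (q0,0)→(q2,0,-1)
state=q2 head=3 tape=1_1_[_]0#__   (q2,_)→(q2,1,+1)
state=q2 head=4 tape=1_1_1[0]#__   (q2,0)→(q1,#,-1)
state=q1 head=3 tape=1_1_[1]##__   (q1,1)→(q0,_,+1)
state=q0 head=4 tape=1_1__[#]#__   (q0,#)→(q0,#,+1)
state=q0 head=5 tape=1_1__#[#]__   (q0,#)→(q0,#,+1)
state=q0 head=6 tape=1_1__##[_]_   (q0,_)→(q1,1,+1)
state=q1 head=7 tape=1_1__##1[_]
No transition is defined for (q1, _); M halts in state q1.

q1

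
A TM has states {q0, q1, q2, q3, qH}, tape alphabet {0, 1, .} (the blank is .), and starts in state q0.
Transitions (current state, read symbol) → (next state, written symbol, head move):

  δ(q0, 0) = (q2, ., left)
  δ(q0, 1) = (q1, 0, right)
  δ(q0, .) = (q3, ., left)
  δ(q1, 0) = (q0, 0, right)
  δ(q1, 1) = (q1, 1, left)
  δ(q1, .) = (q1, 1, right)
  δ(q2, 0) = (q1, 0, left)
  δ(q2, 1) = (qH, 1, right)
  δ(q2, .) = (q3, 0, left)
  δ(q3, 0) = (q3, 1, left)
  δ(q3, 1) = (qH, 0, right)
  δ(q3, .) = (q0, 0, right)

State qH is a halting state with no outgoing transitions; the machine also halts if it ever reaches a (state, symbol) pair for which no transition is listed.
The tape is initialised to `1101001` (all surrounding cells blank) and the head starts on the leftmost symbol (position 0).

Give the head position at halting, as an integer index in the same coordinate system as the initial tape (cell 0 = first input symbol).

0

state=q0 head=0 tape=.[1]101001   (q0,1)→(q1,0,right)
state=q1 head=1 tape=.0[1]01001   (q1,1)→(q1,1,left)
state=q1 head=0 tape=.[0]101001   (q1,0)→(q0,0,right)
state=q0 head=1 tape=.0[1]01001   (q0,1)→(q1,0,right)
state=q1 head=2 tape=.00[0]1001   (q1,0)→(q0,0,right)
state=q0 head=3 tape=.000[1]001   (q0,1)→(q1,0,right)
state=q1 head=4 tape=.0000[0]01   (q1,0)→(q0,0,right)
state=q0 head=5 tape=.00000[0]1   (q0,0)→(q2,.,left)
state=q2 head=4 tape=.0000[0].1   (q2,0)→(q1,0,left)
state=q1 head=3 tape=.000[0]0.1   (q1,0)→(q0,0,right)
state=q0 head=4 tape=.0000[0].1   (q0,0)→(q2,.,left)
state=q2 head=3 tape=.000[0]..1   (q2,0)→(q1,0,left)
state=q1 head=2 tape=.00[0]0..1   (q1,0)→(q0,0,right)
state=q0 head=3 tape=.000[0]..1   (q0,0)→(q2,.,left)
state=q2 head=2 tape=.00[0]...1   (q2,0)→(q1,0,left)
state=q1 head=1 tape=.0[0]0...1   (q1,0)→(q0,0,right)
state=q0 head=2 tape=.00[0]...1   (q0,0)→(q2,.,left)
state=q2 head=1 tape=.0[0]....1   (q2,0)→(q1,0,left)
state=q1 head=0 tape=.[0]0....1   (q1,0)→(q0,0,right)
state=q0 head=1 tape=.0[0]....1   (q0,0)→(q2,.,left)
state=q2 head=0 tape=.[0].....1   (q2,0)→(q1,0,left)
state=q1 head=-1 tape=[.]0.....1   (q1,.)→(q1,1,right)
state=q1 head=0 tape=1[0].....1   (q1,0)→(q0,0,right)
state=q0 head=1 tape=10[.]....1   (q0,.)→(q3,.,left)
state=q3 head=0 tape=1[0].....1   (q3,0)→(q3,1,left)
state=q3 head=-1 tape=[1]1.....1   (q3,1)→(qH,0,right)
state=qH head=0 tape=0[1].....1
At halt the head is at cell 0.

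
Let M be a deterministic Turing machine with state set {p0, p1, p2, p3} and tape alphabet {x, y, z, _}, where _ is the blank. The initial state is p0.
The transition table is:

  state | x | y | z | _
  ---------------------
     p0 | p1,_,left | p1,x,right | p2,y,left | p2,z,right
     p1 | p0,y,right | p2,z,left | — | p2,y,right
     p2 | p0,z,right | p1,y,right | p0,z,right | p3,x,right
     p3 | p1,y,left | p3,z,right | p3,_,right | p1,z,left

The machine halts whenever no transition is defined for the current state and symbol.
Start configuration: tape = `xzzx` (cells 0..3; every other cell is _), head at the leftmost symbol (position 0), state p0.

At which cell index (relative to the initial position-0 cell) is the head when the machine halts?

p0 | _[x]zzx___   read x → write _, move left, go to p1
p1 | [_]_zzx___   read _ → write y, move right, go to p2
p2 | y[_]zzx___   read _ → write x, move right, go to p3
p3 | yx[z]zx___   read z → write _, move right, go to p3
p3 | yx_[z]x___   read z → write _, move right, go to p3
p3 | yx__[x]___   read x → write y, move left, go to p1
p1 | yx_[_]y___   read _ → write y, move right, go to p2
p2 | yx_y[y]___   read y → write y, move right, go to p1
p1 | yx_yy[_]__   read _ → write y, move right, go to p2
p2 | yx_yyy[_]_   read _ → write x, move right, go to p3
p3 | yx_yyyx[_]   read _ → write z, move left, go to p1
p1 | yx_yyy[x]z   read x → write y, move right, go to p0
p0 | yx_yyyy[z]   read z → write y, move left, go to p2
p2 | yx_yyy[y]y   read y → write y, move right, go to p1
p1 | yx_yyyy[y]   read y → write z, move left, go to p2
p2 | yx_yyy[y]z   read y → write y, move right, go to p1
p1 | yx_yyyy[z]
At halt the head is at cell 6.

6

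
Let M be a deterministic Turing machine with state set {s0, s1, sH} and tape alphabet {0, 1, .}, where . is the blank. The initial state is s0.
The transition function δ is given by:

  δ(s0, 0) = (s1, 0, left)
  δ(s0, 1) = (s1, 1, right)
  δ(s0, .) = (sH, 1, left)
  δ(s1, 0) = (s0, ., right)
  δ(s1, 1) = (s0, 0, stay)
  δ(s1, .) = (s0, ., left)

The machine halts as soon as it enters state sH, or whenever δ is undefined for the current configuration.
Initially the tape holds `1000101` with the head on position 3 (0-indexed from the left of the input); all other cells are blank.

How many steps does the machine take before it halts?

9

state=s0 head=3 tape=...100[0]101   (s0,0)→(s1,0,left)
state=s1 head=2 tape=...10[0]0101   (s1,0)→(s0,.,right)
state=s0 head=3 tape=...10.[0]101   (s0,0)→(s1,0,left)
state=s1 head=2 tape=...10[.]0101   (s1,.)→(s0,.,left)
state=s0 head=1 tape=...1[0].0101   (s0,0)→(s1,0,left)
state=s1 head=0 tape=...[1]0.0101   (s1,1)→(s0,0,stay)
state=s0 head=0 tape=...[0]0.0101   (s0,0)→(s1,0,left)
state=s1 head=-1 tape=..[.]00.0101   (s1,.)→(s0,.,left)
state=s0 head=-2 tape=.[.].00.0101   (s0,.)→(sH,1,left)
state=sH head=-3 tape=[.]1.00.0101
M halts after 9 transitions.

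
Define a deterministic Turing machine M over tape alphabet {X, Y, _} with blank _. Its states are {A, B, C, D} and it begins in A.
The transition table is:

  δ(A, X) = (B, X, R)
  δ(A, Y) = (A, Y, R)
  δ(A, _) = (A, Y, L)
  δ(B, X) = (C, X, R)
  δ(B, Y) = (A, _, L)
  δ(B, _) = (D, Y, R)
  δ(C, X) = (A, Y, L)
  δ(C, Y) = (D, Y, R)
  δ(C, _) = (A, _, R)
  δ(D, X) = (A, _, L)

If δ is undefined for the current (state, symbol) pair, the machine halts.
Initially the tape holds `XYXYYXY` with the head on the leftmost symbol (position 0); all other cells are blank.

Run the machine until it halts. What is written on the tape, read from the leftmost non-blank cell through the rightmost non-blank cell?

XYYYYXY

state=A head=0 tape=[X]YXYYXY_   (A,X)→(B,X,R)
state=B head=1 tape=X[Y]XYYXY_   (B,Y)→(A,_,L)
state=A head=0 tape=[X]_XYYXY_   (A,X)→(B,X,R)
state=B head=1 tape=X[_]XYYXY_   (B,_)→(D,Y,R)
state=D head=2 tape=XY[X]YYXY_   (D,X)→(A,_,L)
state=A head=1 tape=X[Y]_YYXY_   (A,Y)→(A,Y,R)
state=A head=2 tape=XY[_]YYXY_   (A,_)→(A,Y,L)
state=A head=1 tape=X[Y]YYYXY_   (A,Y)→(A,Y,R)
state=A head=2 tape=XY[Y]YYXY_   (A,Y)→(A,Y,R)
state=A head=3 tape=XYY[Y]YXY_   (A,Y)→(A,Y,R)
state=A head=4 tape=XYYY[Y]XY_   (A,Y)→(A,Y,R)
state=A head=5 tape=XYYYY[X]Y_   (A,X)→(B,X,R)
state=B head=6 tape=XYYYYX[Y]_   (B,Y)→(A,_,L)
state=A head=5 tape=XYYYY[X]__   (A,X)→(B,X,R)
state=B head=6 tape=XYYYYX[_]_   (B,_)→(D,Y,R)
state=D head=7 tape=XYYYYXY[_]
The non-blank tape span at halt is XYYYYXY.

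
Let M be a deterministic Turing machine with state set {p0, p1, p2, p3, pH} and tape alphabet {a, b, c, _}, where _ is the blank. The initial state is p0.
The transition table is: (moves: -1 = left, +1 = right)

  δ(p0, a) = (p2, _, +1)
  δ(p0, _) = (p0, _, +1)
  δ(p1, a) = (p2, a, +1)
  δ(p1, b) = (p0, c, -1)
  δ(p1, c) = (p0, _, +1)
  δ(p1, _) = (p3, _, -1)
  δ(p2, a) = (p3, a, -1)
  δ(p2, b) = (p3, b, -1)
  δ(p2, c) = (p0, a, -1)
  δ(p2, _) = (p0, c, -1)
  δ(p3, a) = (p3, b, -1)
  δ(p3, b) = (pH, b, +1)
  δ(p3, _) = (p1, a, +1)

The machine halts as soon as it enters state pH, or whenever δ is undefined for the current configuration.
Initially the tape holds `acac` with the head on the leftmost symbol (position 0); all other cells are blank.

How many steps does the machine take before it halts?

19

p0 | [a]cac__   read a → write _, move +1, go to p2
p2 | _[c]ac__   read c → write a, move -1, go to p0
p0 | [_]aac__   read _ → write _, move +1, go to p0
p0 | _[a]ac__   read a → write _, move +1, go to p2
p2 | __[a]c__   read a → write a, move -1, go to p3
p3 | _[_]ac__   read _ → write a, move +1, go to p1
p1 | _a[a]c__   read a → write a, move +1, go to p2
p2 | _aa[c]__   read c → write a, move -1, go to p0
p0 | _a[a]a__   read a → write _, move +1, go to p2
p2 | _a_[a]__   read a → write a, move -1, go to p3
p3 | _a[_]a__   read _ → write a, move +1, go to p1
p1 | _aa[a]__   read a → write a, move +1, go to p2
p2 | _aaa[_]_   read _ → write c, move -1, go to p0
p0 | _aa[a]c_   read a → write _, move +1, go to p2
p2 | _aa_[c]_   read c → write a, move -1, go to p0
p0 | _aa[_]a_   read _ → write _, move +1, go to p0
p0 | _aa_[a]_   read a → write _, move +1, go to p2
p2 | _aa__[_]   read _ → write c, move -1, go to p0
p0 | _aa_[_]c   read _ → write _, move +1, go to p0
p0 | _aa__[c]
M halts after 19 transitions.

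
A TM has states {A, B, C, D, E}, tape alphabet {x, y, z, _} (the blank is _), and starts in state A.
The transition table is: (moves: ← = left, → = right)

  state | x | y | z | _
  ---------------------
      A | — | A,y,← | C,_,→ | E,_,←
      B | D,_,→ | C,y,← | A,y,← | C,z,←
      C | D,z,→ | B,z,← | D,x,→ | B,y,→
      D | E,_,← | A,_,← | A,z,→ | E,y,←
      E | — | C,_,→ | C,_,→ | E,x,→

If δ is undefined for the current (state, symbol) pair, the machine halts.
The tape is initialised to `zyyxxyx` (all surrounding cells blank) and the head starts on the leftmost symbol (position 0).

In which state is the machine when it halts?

A | ___[z]yyxxyx   read z → write _, move →, go to C
C | ____[y]yxxyx   read y → write z, move ←, go to B
B | ___[_]zyxxyx   read _ → write z, move ←, go to C
C | __[_]zzyxxyx   read _ → write y, move →, go to B
B | __y[z]zyxxyx   read z → write y, move ←, go to A
A | __[y]yzyxxyx   read y → write y, move ←, go to A
A | _[_]yyzyxxyx   read _ → write _, move ←, go to E
E | [_]_yyzyxxyx   read _ → write x, move →, go to E
E | x[_]yyzyxxyx   read _ → write x, move →, go to E
E | xx[y]yzyxxyx   read y → write _, move →, go to C
C | xx_[y]zyxxyx   read y → write z, move ←, go to B
B | xx[_]zzyxxyx   read _ → write z, move ←, go to C
C | x[x]zzzyxxyx   read x → write z, move →, go to D
D | xz[z]zzyxxyx   read z → write z, move →, go to A
A | xzz[z]zyxxyx   read z → write _, move →, go to C
C | xzz_[z]yxxyx   read z → write x, move →, go to D
D | xzz_x[y]xxyx   read y → write _, move ←, go to A
A | xzz_[x]_xxyx
No transition is defined for (A, x); M halts in state A.

A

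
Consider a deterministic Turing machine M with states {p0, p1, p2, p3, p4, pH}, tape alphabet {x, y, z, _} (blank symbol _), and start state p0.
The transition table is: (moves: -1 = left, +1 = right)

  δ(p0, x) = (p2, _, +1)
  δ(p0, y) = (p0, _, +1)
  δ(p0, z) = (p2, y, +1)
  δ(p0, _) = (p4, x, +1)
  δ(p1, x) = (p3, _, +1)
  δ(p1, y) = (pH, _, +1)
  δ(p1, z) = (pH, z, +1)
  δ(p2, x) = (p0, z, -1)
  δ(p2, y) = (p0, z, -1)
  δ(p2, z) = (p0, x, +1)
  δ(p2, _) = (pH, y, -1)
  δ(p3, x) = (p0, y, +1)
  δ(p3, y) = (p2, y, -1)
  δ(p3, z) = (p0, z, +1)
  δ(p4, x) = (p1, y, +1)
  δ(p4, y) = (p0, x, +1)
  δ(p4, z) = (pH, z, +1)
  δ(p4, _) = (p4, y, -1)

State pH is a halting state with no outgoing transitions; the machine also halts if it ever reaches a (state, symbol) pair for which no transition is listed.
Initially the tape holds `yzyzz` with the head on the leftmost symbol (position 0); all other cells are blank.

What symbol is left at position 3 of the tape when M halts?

x

p0 | [y]zyzz_   read y → write _, move +1, go to p0
p0 | _[z]yzz_   read z → write y, move +1, go to p2
p2 | _y[y]zz_   read y → write z, move -1, go to p0
p0 | _[y]zzz_   read y → write _, move +1, go to p0
p0 | __[z]zz_   read z → write y, move +1, go to p2
p2 | __y[z]z_   read z → write x, move +1, go to p0
p0 | __yx[z]_   read z → write y, move +1, go to p2
p2 | __yxy[_]   read _ → write y, move -1, go to pH
pH | __yx[y]y
Cell 3 holds x when M halts.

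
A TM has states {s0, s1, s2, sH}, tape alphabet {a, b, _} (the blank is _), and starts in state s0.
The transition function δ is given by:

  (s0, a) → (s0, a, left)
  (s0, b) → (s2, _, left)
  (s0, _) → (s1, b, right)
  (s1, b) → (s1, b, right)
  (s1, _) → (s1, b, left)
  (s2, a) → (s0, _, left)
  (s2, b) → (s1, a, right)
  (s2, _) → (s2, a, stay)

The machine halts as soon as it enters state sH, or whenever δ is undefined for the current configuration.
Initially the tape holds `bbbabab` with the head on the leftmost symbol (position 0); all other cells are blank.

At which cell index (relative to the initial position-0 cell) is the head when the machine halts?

3

state=s0 head=0 tape=__[b]bbabab   (s0,b)→(s2,_,left)
state=s2 head=-1 tape=_[_]_bbabab   (s2,_)→(s2,a,stay)
state=s2 head=-1 tape=_[a]_bbabab   (s2,a)→(s0,_,left)
state=s0 head=-2 tape=[_]__bbabab   (s0,_)→(s1,b,right)
state=s1 head=-1 tape=b[_]_bbabab   (s1,_)→(s1,b,left)
state=s1 head=-2 tape=[b]b_bbabab   (s1,b)→(s1,b,right)
state=s1 head=-1 tape=b[b]_bbabab   (s1,b)→(s1,b,right)
state=s1 head=0 tape=bb[_]bbabab   (s1,_)→(s1,b,left)
state=s1 head=-1 tape=b[b]bbbabab   (s1,b)→(s1,b,right)
state=s1 head=0 tape=bb[b]bbabab   (s1,b)→(s1,b,right)
state=s1 head=1 tape=bbb[b]babab   (s1,b)→(s1,b,right)
state=s1 head=2 tape=bbbb[b]abab   (s1,b)→(s1,b,right)
state=s1 head=3 tape=bbbbb[a]bab
At halt the head is at cell 3.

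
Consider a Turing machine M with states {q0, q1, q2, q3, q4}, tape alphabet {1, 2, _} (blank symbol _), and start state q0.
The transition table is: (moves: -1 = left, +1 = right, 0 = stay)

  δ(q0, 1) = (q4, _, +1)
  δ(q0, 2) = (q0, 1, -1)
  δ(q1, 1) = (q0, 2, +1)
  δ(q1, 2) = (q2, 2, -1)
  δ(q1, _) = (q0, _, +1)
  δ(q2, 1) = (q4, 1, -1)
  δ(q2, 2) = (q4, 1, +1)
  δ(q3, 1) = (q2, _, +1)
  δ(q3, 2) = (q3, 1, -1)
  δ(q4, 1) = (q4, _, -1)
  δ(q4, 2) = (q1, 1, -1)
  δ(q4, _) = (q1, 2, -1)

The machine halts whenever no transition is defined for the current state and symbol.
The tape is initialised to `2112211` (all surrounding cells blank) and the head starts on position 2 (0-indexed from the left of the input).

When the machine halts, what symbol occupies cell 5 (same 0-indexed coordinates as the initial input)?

q0 | 21[1]2211   read 1 → write _, move +1, go to q4
q4 | 21_[2]211   read 2 → write 1, move -1, go to q1
q1 | 21[_]1211   read _ → write _, move +1, go to q0
q0 | 21_[1]211   read 1 → write _, move +1, go to q4
q4 | 21__[2]11   read 2 → write 1, move -1, go to q1
q1 | 21_[_]111   read _ → write _, move +1, go to q0
q0 | 21__[1]11   read 1 → write _, move +1, go to q4
q4 | 21___[1]1   read 1 → write _, move -1, go to q4
q4 | 21__[_]_1   read _ → write 2, move -1, go to q1
q1 | 21_[_]2_1   read _ → write _, move +1, go to q0
q0 | 21__[2]_1   read 2 → write 1, move -1, go to q0
q0 | 21_[_]1_1
Cell 5 holds _ when M halts.

_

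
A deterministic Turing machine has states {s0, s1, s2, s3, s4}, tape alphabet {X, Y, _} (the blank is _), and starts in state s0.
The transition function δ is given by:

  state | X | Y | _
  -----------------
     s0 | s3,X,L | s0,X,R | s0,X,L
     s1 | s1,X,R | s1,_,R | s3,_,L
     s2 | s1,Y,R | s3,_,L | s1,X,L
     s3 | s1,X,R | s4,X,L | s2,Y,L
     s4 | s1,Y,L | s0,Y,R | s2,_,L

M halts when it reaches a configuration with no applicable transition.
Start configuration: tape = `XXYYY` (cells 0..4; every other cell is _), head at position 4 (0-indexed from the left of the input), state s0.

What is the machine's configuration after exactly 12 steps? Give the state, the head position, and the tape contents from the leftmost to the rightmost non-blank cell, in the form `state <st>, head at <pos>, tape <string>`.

state s1, head at 4, tape X_XXXX

s0 | XXYY[Y]_   read Y → write X, move R, go to s0
s0 | XXYYX[_]   read _ → write X, move L, go to s0
s0 | XXYY[X]X   read X → write X, move L, go to s3
s3 | XXY[Y]XX   read Y → write X, move L, go to s4
s4 | XX[Y]XXX   read Y → write Y, move R, go to s0
s0 | XXY[X]XX   read X → write X, move L, go to s3
s3 | XX[Y]XXX   read Y → write X, move L, go to s4
s4 | X[X]XXXX   read X → write Y, move L, go to s1
s1 | [X]YXXXX   read X → write X, move R, go to s1
s1 | X[Y]XXXX   read Y → write _, move R, go to s1
s1 | X_[X]XXX   read X → write X, move R, go to s1
s1 | X_X[X]XX   read X → write X, move R, go to s1
s1 | X_XX[X]X
After 12 steps: state s1, head at 4, tape X_XXXX.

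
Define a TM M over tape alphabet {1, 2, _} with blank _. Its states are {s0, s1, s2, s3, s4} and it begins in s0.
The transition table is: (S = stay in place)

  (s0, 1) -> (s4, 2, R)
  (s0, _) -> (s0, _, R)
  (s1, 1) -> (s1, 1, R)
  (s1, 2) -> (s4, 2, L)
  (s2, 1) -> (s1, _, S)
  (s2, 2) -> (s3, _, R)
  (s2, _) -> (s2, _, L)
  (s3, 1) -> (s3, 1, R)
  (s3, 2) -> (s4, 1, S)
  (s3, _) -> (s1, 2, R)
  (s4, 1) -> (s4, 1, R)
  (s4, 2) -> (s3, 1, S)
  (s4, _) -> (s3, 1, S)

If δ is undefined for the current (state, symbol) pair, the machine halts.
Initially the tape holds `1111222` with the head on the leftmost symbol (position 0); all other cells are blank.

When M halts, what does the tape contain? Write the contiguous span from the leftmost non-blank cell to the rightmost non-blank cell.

21111112

state=s0 head=0 tape=[1]111222__   (s0,1)→(s4,2,R)
state=s4 head=1 tape=2[1]11222__   (s4,1)→(s4,1,R)
state=s4 head=2 tape=21[1]1222__   (s4,1)→(s4,1,R)
state=s4 head=3 tape=211[1]222__   (s4,1)→(s4,1,R)
state=s4 head=4 tape=2111[2]22__   (s4,2)→(s3,1,S)
state=s3 head=4 tape=2111[1]22__   (s3,1)→(s3,1,R)
state=s3 head=5 tape=21111[2]2__   (s3,2)→(s4,1,S)
state=s4 head=5 tape=21111[1]2__   (s4,1)→(s4,1,R)
state=s4 head=6 tape=211111[2]__   (s4,2)→(s3,1,S)
state=s3 head=6 tape=211111[1]__   (s3,1)→(s3,1,R)
state=s3 head=7 tape=2111111[_]_   (s3,_)→(s1,2,R)
state=s1 head=8 tape=21111112[_]
The non-blank tape span at halt is 21111112.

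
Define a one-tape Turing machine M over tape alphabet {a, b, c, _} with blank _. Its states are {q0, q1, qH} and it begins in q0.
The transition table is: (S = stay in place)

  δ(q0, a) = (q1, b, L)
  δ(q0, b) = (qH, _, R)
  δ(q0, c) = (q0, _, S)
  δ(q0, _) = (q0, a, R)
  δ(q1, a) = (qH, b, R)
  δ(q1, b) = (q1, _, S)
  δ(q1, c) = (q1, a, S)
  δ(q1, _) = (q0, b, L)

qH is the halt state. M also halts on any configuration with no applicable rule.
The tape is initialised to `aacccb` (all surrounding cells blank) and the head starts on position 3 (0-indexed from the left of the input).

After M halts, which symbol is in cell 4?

q0 | aac[c]cb_   read c → write _, move S, go to q0
q0 | aac[_]cb_   read _ → write a, move R, go to q0
q0 | aaca[c]b_   read c → write _, move S, go to q0
q0 | aaca[_]b_   read _ → write a, move R, go to q0
q0 | aacaa[b]_   read b → write _, move R, go to qH
qH | aacaa_[_]
Cell 4 holds a when M halts.

a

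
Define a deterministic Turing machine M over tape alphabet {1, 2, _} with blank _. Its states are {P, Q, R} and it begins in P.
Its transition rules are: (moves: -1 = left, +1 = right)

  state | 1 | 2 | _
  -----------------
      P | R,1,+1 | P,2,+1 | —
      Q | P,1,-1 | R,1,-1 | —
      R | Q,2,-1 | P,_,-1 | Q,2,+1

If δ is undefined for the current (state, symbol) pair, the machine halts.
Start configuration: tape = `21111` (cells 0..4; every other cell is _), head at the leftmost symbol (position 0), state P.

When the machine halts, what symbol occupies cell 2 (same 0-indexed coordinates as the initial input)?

2

P | [2]1111_   read 2 → write 2, move +1, go to P
P | 2[1]111_   read 1 → write 1, move +1, go to R
R | 21[1]11_   read 1 → write 2, move -1, go to Q
Q | 2[1]211_   read 1 → write 1, move -1, go to P
P | [2]1211_   read 2 → write 2, move +1, go to P
P | 2[1]211_   read 1 → write 1, move +1, go to R
R | 21[2]11_   read 2 → write _, move -1, go to P
P | 2[1]_11_   read 1 → write 1, move +1, go to R
R | 21[_]11_   read _ → write 2, move +1, go to Q
Q | 212[1]1_   read 1 → write 1, move -1, go to P
P | 21[2]11_   read 2 → write 2, move +1, go to P
P | 212[1]1_   read 1 → write 1, move +1, go to R
R | 2121[1]_   read 1 → write 2, move -1, go to Q
Q | 212[1]2_   read 1 → write 1, move -1, go to P
P | 21[2]12_   read 2 → write 2, move +1, go to P
P | 212[1]2_   read 1 → write 1, move +1, go to R
R | 2121[2]_   read 2 → write _, move -1, go to P
P | 212[1]__   read 1 → write 1, move +1, go to R
R | 2121[_]_   read _ → write 2, move +1, go to Q
Q | 21212[_]
Cell 2 holds 2 when M halts.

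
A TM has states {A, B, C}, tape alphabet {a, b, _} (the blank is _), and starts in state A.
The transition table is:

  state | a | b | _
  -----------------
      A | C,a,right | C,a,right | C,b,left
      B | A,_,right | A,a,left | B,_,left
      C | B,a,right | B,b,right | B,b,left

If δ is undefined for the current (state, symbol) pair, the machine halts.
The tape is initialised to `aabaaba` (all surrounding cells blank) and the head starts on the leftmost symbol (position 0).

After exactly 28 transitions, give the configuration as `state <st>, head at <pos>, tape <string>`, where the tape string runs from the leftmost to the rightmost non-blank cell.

A | [a]abaaba___   read a → write a, move right, go to C
C | a[a]baaba___   read a → write a, move right, go to B
B | aa[b]aaba___   read b → write a, move left, go to A
A | a[a]aaaba___   read a → write a, move right, go to C
C | aa[a]aaba___   read a → write a, move right, go to B
B | aaa[a]aba___   read a → write _, move right, go to A
A | aaa_[a]ba___   read a → write a, move right, go to C
C | aaa_a[b]a___   read b → write b, move right, go to B
B | aaa_ab[a]___   read a → write _, move right, go to A
A | aaa_ab_[_]__   read _ → write b, move left, go to C
C | aaa_ab[_]b__   read _ → write b, move left, go to B
B | aaa_a[b]bb__   read b → write a, move left, go to A
A | aaa_[a]abb__   read a → write a, move right, go to C
C | aaa_a[a]bb__   read a → write a, move right, go to B
B | aaa_aa[b]b__   read b → write a, move left, go to A
A | aaa_a[a]ab__   read a → write a, move right, go to C
C | aaa_aa[a]b__   read a → write a, move right, go to B
B | aaa_aaa[b]__   read b → write a, move left, go to A
A | aaa_aa[a]a__   read a → write a, move right, go to C
C | aaa_aaa[a]__   read a → write a, move right, go to B
B | aaa_aaaa[_]_   read _ → write _, move left, go to B
B | aaa_aaa[a]__   read a → write _, move right, go to A
A | aaa_aaa_[_]_   read _ → write b, move left, go to C
C | aaa_aaa[_]b_   read _ → write b, move left, go to B
B | aaa_aa[a]bb_   read a → write _, move right, go to A
A | aaa_aa_[b]b_   read b → write a, move right, go to C
C | aaa_aa_a[b]_   read b → write b, move right, go to B
B | aaa_aa_ab[_]   read _ → write _, move left, go to B
B | aaa_aa_a[b]_
After 28 steps: state B, head at 8, tape aaa_aa_ab.

state B, head at 8, tape aaa_aa_ab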